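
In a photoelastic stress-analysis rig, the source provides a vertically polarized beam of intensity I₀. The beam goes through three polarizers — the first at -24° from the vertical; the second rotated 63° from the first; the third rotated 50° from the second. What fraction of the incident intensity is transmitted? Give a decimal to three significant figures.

≈ 0.0711 I₀

I₁ = I₀ cos²(-24° − 0°) = I₀ cos²(24°) = 0.8346 I₀.
I₂ = I₁ cos²(63°) = 0.8346 · 0.2061 I₀ = 0.172 I₀.
I₃ = I₂ cos²(50°) = 0.172 · 0.4132 I₀ = 0.07107 I₀.
Transmitted fraction = 0.07107.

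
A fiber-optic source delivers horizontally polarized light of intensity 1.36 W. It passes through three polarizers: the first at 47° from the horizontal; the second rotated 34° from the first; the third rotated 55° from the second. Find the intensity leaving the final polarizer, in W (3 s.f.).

I ≈ 0.143 W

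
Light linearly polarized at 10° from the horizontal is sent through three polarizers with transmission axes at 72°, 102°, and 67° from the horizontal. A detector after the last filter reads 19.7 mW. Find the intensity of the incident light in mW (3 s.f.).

By Malus's law, I₁ = I₀ cos²(72° − 10°) = I₀ cos²(62°) = 0.2204 I₀.
I₂ = I₁ cos²(102° − 72°) = 0.2204 I₀ · cos²(30°) = 0.1653 I₀.
I₃ = I₂ cos²(67° − 102°) = 0.1653 I₀ · cos²(35°) = 0.1109 I₀.
So 19.7 mW = 0.1109 I₀, giving I₀ = 19.7/0.1109 = 177.6 mW.

I₀ ≈ 178 mW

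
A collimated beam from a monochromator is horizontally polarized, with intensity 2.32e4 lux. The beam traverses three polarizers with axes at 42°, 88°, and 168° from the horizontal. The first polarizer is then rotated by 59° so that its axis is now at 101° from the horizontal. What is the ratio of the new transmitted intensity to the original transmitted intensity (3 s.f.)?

I_new/I_old ≈ 0.130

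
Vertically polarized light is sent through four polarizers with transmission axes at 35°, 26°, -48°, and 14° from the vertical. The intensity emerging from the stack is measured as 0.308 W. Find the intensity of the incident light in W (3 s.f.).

I₀ ≈ 28.1 W

I₁ = I₀ cos²(35° − 0°) = I₀ cos²(35°) = 0.671 I₀.
I₂ = I₁ cos²(26° − 35°) = 0.671 I₀ · cos²(9°) = 0.6546 I₀.
I₃ = I₂ cos²(-48° − 26°) = 0.6546 I₀ · cos²(74°) = 0.04973 I₀.
I₄ = I₃ cos²(14° + 48°) = 0.04973 I₀ · cos²(62°) = 0.01096 I₀.
So 0.308 W = 0.01096 I₀, giving I₀ = 0.308/0.01096 = 28.1 W.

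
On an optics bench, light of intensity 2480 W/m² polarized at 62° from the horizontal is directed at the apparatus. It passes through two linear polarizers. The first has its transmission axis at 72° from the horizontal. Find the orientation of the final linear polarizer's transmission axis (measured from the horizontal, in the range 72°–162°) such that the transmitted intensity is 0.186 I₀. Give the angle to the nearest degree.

I₁ = I₀ cos²(72° − 62°) = I₀ cos²(10°) = 0.9698 I₀.
Need I₂/I₀ = 0.186, so cos²(θ − 72°) = 0.186 / 0.9698 = 0.1918.
θ − 72° = arccos(√0.1918) = 64.0°, giving θ ≈ 72 + 64.0 = 136.0°.

θ ≈ 136°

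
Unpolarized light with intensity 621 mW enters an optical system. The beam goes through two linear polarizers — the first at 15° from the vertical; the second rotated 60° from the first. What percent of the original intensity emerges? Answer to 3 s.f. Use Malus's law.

≈ 12.5%

Unpolarized light through the first polarizer → I₁ = 621 mW/2 = 310.5 mW, polarized at 15°.
I₂ = I₁ · cos²(60°) = 310.5 · 0.25 = 77.63 mW.
That is 12.5% of the incident intensity.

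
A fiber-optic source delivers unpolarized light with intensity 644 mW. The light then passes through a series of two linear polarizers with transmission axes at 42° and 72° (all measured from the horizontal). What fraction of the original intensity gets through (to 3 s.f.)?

I/I₀ ≈ 0.375

Unpolarized light through the first polarizer → I₁ = 644 mW/2 = 322 mW, polarized at 42°.
I₂ = I₁ · cos²(30°) = 322 · 0.75 = 241.5 mW.
Transmitted fraction = 0.375.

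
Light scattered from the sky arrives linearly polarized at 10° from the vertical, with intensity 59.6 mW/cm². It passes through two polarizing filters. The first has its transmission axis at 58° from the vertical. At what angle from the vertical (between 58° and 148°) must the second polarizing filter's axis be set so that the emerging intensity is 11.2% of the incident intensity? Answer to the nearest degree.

By Malus's law, I₁ = I₀ cos²(58° − 10°) = I₀ cos²(48°) = 0.4477 I₀.
Need I₂/I₀ = 0.112, so cos²(θ − 58°) = 0.112 / 0.4477 = 0.2501.
θ − 58° = arccos(√0.2501) = 60.0°, giving θ ≈ 58 + 60.0 = 118.0°.

θ ≈ 118°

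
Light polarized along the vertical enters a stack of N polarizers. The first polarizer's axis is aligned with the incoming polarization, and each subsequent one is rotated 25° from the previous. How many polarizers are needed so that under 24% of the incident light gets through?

N = 9

First polarizer is aligned with the polarization: full transmission.
Each further stage multiplies by cos²(25°) = 0.8214.
After N polarizers: T = 0.8214^(N−1). Require T < 0.24 ⇒ N−1 > ln(0.24)/ln(0.8214) = 7.25, so N−1 ≥ 8 and N = 9.
Check: N=9 gives T = 0.2072 < 0.24; N=8 gives T = 0.2523.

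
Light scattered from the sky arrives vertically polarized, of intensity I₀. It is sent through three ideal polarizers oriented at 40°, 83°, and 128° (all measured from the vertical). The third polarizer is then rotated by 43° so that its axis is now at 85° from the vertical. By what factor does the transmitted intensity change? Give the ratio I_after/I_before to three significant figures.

I_new/I_old ≈ 2.00

Before rotation:
I₁ = I₀ cos²(40° − 0°) = I₀ cos²(40°) = 0.5868 I₀.
I₂ = I₁ cos²(83° − 40°) = 0.5868 I₀ · cos²(43°) = 0.3139 I₀.
I₃ = I₂ cos²(128° − 83°) = 0.3139 I₀ · cos²(45°) = 0.1569 I₀.
After rotation:
I₁ = I₀ cos²(40° − 0°) = I₀ cos²(40°) = 0.5868 I₀.
I₂ = I₁ cos²(83° − 40°) = 0.5868 I₀ · cos²(43°) = 0.3139 I₀.
I₃ = I₂ cos²(85° − 83°) = 0.3139 I₀ · cos²(2°) = 0.3135 I₀.
Ratio = 0.3135 / 0.1569 = 1.998.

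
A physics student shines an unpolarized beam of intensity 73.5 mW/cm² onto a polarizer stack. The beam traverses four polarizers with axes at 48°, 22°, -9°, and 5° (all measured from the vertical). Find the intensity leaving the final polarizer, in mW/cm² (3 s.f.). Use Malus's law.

I ≈ 20.5 mW/cm²

Unpolarized light through the first polarizer → I₁ = 73.5 mW/cm²/2 = 36.75 mW/cm², polarized at 48°.
I₂ = I₁ · cos²(26°) = 36.75 · 0.8078 = 29.69 mW/cm².
I₃ = I₂ · cos²(31°) = 29.69 · 0.7347 = 21.81 mW/cm².
I₄ = I₃ · cos²(14°) = 21.81 · 0.9415 = 20.54 mW/cm².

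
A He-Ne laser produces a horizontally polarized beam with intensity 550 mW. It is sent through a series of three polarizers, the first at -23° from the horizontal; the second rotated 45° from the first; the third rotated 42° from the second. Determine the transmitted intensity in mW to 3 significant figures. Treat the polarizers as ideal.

I ≈ 129 mW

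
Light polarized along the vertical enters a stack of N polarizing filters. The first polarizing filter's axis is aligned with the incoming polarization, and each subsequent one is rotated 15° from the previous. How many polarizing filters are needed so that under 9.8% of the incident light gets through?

First polarizer is aligned with the polarization: full transmission.
Each further stage multiplies by cos²(15°) = 0.933.
After N polarizers: T = 0.933^(N−1). Require T < 0.098 ⇒ N−1 > ln(0.098)/ln(0.933) = 33.50, so N−1 ≥ 34 and N = 35.
Check: N=35 gives T = 0.09466 < 0.098; N=34 gives T = 0.1015.

N = 35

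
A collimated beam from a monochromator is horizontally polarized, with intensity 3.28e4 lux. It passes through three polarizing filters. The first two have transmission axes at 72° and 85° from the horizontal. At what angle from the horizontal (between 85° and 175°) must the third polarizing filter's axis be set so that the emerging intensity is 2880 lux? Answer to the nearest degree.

θ ≈ 95°

I₁ = I₀ cos²(72° − 0°) = I₀ cos²(72°) = 0.09549 I₀.
I₂ = I₁ cos²(85° − 72°) = 0.09549 I₀ · cos²(13°) = 0.09066 I₀.
Target fraction: 2880 / 3.28e4 lux = 0.0878 of I₀.
Need I₃/I₀ = 0.0878, so cos²(θ − 85°) = 0.0878 / 0.09066 = 0.9685.
θ − 85° = arccos(√0.9685) = 10.2°, giving θ ≈ 85 + 10.2 = 95.2°.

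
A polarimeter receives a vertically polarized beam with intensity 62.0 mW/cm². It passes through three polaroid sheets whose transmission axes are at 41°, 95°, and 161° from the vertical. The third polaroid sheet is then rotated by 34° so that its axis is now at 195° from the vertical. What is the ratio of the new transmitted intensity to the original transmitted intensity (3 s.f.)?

I_new/I_old ≈ 0.182

Before rotation:
I₁ = I₀ cos²(41° − 0°) = I₀ cos²(41°) = 0.5696 I₀.
I₂ = I₁ cos²(95° − 41°) = 0.5696 I₀ · cos²(54°) = 0.1968 I₀.
I₃ = I₂ cos²(161° − 95°) = 0.1968 I₀ · cos²(66°) = 0.03256 I₀.
After rotation:
I₁ = I₀ cos²(41° − 0°) = I₀ cos²(41°) = 0.5696 I₀.
I₂ = I₁ cos²(95° − 41°) = 0.5696 I₀ · cos²(54°) = 0.1968 I₀.
Angle between axes 2 and 3: 80°. I₃ = 0.1968 I₀ · cos²(80°) = 0.005934 I₀.
Ratio = 0.005934 / 0.03256 = 0.1823.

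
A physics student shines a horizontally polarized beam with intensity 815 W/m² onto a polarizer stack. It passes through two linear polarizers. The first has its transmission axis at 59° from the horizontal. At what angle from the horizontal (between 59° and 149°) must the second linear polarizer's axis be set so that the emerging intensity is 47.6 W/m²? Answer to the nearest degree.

θ ≈ 121°

By Malus's law, I₁ = I₀ cos²(59° − 0°) = I₀ cos²(59°) = 0.2653 I₀.
Target fraction: 47.6 / 815 W/m² = 0.0584 of I₀.
Need I₂/I₀ = 0.0584, so cos²(θ − 59°) = 0.0584 / 0.2653 = 0.2202.
θ − 59° = arccos(√0.2202) = 62.0°, giving θ ≈ 59 + 62.0 = 121.0°.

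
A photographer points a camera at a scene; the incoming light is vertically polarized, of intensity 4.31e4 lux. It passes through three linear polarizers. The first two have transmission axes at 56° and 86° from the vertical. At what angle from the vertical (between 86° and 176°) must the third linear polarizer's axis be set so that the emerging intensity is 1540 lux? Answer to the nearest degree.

θ ≈ 153°

By Malus's law, I₁ = I₀ cos²(56° − 0°) = I₀ cos²(56°) = 0.3127 I₀.
I₂ = I₁ cos²(86° − 56°) = 0.3127 I₀ · cos²(30°) = 0.2345 I₀.
Target fraction: 1540 / 4.31e4 lux = 0.03573 of I₀.
Need I₃/I₀ = 0.03573, so cos²(θ − 86°) = 0.03573 / 0.2345 = 0.1524.
θ − 86° = arccos(√0.1524) = 67.0°, giving θ ≈ 86 + 67.0 = 153.0°.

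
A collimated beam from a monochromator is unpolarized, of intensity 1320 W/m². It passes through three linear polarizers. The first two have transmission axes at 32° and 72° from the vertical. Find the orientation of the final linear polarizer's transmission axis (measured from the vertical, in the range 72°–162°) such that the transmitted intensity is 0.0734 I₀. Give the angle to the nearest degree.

Unpolarized light through the first polarizer → I₁ = ½ I₀, now polarized at 32°.
I₂ = I₁ cos²(72° − 32°) = 0.5 I₀ · cos²(40°) = 0.2934 I₀.
Need I₃/I₀ = 0.0734, so cos²(θ − 72°) = 0.0734 / 0.2934 = 0.2502.
θ − 72° = arccos(√0.2502) = 60.0°, giving θ ≈ 72 + 60.0 = 132.0°.

θ ≈ 132°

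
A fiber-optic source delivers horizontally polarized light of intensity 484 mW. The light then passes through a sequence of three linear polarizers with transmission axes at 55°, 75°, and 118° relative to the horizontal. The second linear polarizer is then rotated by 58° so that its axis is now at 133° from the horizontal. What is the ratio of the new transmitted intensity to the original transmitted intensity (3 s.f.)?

Before rotation:
I₁ = I₀ cos²(55° − 0°) = I₀ cos²(55°) = 0.329 I₀.
I₂ = I₁ cos²(75° − 55°) = 0.329 I₀ · cos²(20°) = 0.2905 I₀.
I₃ = I₂ cos²(118° − 75°) = 0.2905 I₀ · cos²(43°) = 0.1554 I₀.
After rotation:
I₁ = I₀ cos²(55° − 0°) = I₀ cos²(55°) = 0.329 I₀.
I₂ = I₁ cos²(133° − 55°) = 0.329 I₀ · cos²(78°) = 0.01422 I₀.
I₃ = I₂ cos²(118° − 133°) = 0.01422 I₀ · cos²(15°) = 0.01327 I₀.
Ratio = 0.01327 / 0.1554 = 0.08539.

I_new/I_old ≈ 0.0854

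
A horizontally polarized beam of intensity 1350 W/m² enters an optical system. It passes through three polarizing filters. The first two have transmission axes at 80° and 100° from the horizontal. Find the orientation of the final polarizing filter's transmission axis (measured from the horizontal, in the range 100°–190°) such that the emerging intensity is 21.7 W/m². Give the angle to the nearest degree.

θ ≈ 139°

I₁ = I₀ cos²(80° − 0°) = I₀ cos²(80°) = 0.03015 I₀.
I₂ = I₁ cos²(100° − 80°) = 0.03015 I₀ · cos²(20°) = 0.02663 I₀.
Target fraction: 21.7 / 1350 W/m² = 0.01607 of I₀.
Need I₃/I₀ = 0.01607, so cos²(θ − 100°) = 0.01607 / 0.02663 = 0.6037.
θ − 100° = arccos(√0.6037) = 39.0°, giving θ ≈ 100 + 39.0 = 139.0°.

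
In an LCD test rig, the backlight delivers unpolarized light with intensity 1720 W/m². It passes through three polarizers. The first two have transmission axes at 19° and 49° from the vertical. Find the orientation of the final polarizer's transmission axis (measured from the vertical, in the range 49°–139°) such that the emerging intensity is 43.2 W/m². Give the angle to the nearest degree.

Unpolarized light through the first polarizer → I₁ = ½ I₀, now polarized at 19°.
I₂ = I₁ cos²(49° − 19°) = 0.5 I₀ · cos²(30°) = 0.375 I₀.
Target fraction: 43.2 / 1720 W/m² = 0.02512 of I₀.
Need I₃/I₀ = 0.02512, so cos²(θ − 49°) = 0.02512 / 0.375 = 0.06698.
θ − 49° = arccos(√0.06698) = 75.0°, giving θ ≈ 49 + 75.0 = 124.0°.

θ ≈ 124°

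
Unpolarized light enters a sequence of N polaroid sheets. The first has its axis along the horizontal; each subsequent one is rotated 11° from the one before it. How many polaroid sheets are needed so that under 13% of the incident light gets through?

N = 38

First polarizer halves the unpolarized light: factor 1/2.
Each further stage multiplies by cos²(11°) = 0.9636.
After N polarizers: T = 0.5·0.9636^(N−1). Require T < 0.13 ⇒ N−1 > ln(0.13/0.5)/ln(0.9636) = 36.32, so N−1 ≥ 37 and N = 38.
Check: N=38 gives T = 0.1268 < 0.13; N=37 gives T = 0.1316.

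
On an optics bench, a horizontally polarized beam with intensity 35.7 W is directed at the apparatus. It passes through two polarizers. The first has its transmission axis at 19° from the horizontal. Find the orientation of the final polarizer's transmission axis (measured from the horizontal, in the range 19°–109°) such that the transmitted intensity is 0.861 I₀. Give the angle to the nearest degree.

I₁ = I₀ cos²(19° − 0°) = I₀ cos²(19°) = 0.894 I₀.
Need I₂/I₀ = 0.861, so cos²(θ − 19°) = 0.861 / 0.894 = 0.9631.
θ − 19° = arccos(√0.9631) = 11.1°, giving θ ≈ 19 + 11.1 = 30.1°.

θ ≈ 30°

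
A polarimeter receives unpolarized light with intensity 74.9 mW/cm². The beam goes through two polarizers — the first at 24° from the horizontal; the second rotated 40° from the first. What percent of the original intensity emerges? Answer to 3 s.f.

Unpolarized light through the first polarizer → I₁ = 74.9 mW/cm²/2 = 37.45 mW/cm², polarized at 24°.
I₂ = I₁ · cos²(40°) = 37.45 · 0.5868 = 21.98 mW/cm².
That is 29.34% of the incident intensity.

≈ 29.3%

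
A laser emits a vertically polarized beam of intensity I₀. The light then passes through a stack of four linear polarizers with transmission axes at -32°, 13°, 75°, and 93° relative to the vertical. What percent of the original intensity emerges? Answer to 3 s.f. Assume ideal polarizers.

≈ 7.17%

I₁ = I₀ cos²(-32° − 0°) = I₀ cos²(32°) = 0.7192 I₀.
I₂ = I₁ cos²(13° + 32°) = 0.7192 I₀ · cos²(45°) = 0.3596 I₀.
I₃ = I₂ cos²(75° − 13°) = 0.3596 I₀ · cos²(62°) = 0.07926 I₀.
I₄ = I₃ cos²(93° − 75°) = 0.07926 I₀ · cos²(18°) = 0.07169 I₀.
That is 7.169% of the incident intensity.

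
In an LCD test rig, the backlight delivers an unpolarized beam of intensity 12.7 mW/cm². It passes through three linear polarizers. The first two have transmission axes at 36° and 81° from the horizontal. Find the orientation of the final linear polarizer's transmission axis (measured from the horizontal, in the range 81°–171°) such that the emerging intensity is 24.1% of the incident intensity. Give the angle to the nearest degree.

θ ≈ 92°

Unpolarized light through the first polarizer → I₁ = ½ I₀, now polarized at 36°.
I₂ = I₁ cos²(81° − 36°) = 0.5 I₀ · cos²(45°) = 0.25 I₀.
Need I₃/I₀ = 0.241, so cos²(θ − 81°) = 0.241 / 0.25 = 0.964.
θ − 81° = arccos(√0.964) = 10.9°, giving θ ≈ 81 + 10.9 = 91.9°.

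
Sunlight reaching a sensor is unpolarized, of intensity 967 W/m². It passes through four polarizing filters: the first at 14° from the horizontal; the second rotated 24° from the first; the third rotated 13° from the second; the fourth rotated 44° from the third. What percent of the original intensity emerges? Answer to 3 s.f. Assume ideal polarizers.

Unpolarized light through the first polarizer → I₁ = 967 W/m²/2 = 483.5 W/m², polarized at 14°.
I₂ = I₁ · cos²(24°) = 483.5 · 0.8346 = 403.5 W/m².
I₃ = I₂ · cos²(13°) = 403.5 · 0.9494 = 383.1 W/m².
I₄ = I₃ · cos²(44°) = 383.1 · 0.5174 = 198.2 W/m².
That is 20.5% of the incident intensity.

≈ 20.5%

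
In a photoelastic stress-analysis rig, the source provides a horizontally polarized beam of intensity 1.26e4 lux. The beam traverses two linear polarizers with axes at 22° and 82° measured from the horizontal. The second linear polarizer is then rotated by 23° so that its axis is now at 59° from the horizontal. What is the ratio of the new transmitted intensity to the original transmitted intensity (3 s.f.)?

Before rotation:
By Malus's law, I₁ = I₀ cos²(22° − 0°) = I₀ cos²(22°) = 0.8597 I₀.
I₂ = I₁ cos²(82° − 22°) = 0.8597 I₀ · cos²(60°) = 0.2149 I₀.
After rotation:
I₁ = I₀ cos²(22° − 0°) = I₀ cos²(22°) = 0.8597 I₀.
I₂ = I₁ cos²(59° − 22°) = 0.8597 I₀ · cos²(37°) = 0.5483 I₀.
Ratio = 0.5483 / 0.2149 = 2.551.

I_new/I_old ≈ 2.55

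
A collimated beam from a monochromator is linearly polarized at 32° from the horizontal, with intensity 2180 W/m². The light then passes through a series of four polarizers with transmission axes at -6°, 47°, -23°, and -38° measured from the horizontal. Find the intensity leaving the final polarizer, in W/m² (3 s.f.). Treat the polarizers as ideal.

I ≈ 53.5 W/m²

I₁ = 2180 W/m² · cos²(38°) = 1354 W/m².
I₂ = I₁ · cos²(53°) = 1354 · 0.3622 = 490.3 W/m².
I₃ = I₂ · cos²(70°) = 490.3 · 0.117 = 57.35 W/m².
I₄ = I₃ · cos²(15°) = 57.35 · 0.933 = 53.51 W/m².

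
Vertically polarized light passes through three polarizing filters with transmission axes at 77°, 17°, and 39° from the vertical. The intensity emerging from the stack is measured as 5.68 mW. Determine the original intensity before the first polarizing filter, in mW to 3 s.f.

I₀ ≈ 522 mW

I₁ = I₀ cos²(77° − 0°) = I₀ cos²(77°) = 0.0506 I₀.
I₂ = I₁ cos²(17° − 77°) = 0.0506 I₀ · cos²(60°) = 0.01265 I₀.
I₃ = I₂ cos²(39° − 17°) = 0.01265 I₀ · cos²(22°) = 0.01088 I₀.
So 5.68 mW = 0.01088 I₀, giving I₀ = 5.68/0.01088 = 522.3 mW.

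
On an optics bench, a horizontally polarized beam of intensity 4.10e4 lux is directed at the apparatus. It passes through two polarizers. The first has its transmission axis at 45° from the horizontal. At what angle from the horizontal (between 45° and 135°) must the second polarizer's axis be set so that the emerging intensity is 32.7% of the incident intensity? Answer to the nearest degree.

By Malus's law, I₁ = I₀ cos²(45° − 0°) = I₀ cos²(45°) = 0.5 I₀.
Need I₂/I₀ = 0.327, so cos²(θ − 45°) = 0.327 / 0.5 = 0.654.
θ − 45° = arccos(√0.654) = 36.0°, giving θ ≈ 45 + 36.0 = 81.0°.

θ ≈ 81°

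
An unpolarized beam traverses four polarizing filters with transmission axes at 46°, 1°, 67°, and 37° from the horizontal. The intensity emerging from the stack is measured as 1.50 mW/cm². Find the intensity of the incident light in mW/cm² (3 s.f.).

I₀ ≈ 48.4 mW/cm²

Unpolarized light through the first polarizer → I₁ = ½ I₀, now polarized at 46°.
I₂ = I₁ cos²(1° − 46°) = 0.5 I₀ · cos²(45°) = 0.25 I₀.
I₃ = I₂ cos²(67° − 1°) = 0.25 I₀ · cos²(66°) = 0.04136 I₀.
I₄ = I₃ cos²(37° − 67°) = 0.04136 I₀ · cos²(30°) = 0.03102 I₀.
So 1.50 mW/cm² = 0.03102 I₀, giving I₀ = 1.50/0.03102 = 48.36 mW/cm².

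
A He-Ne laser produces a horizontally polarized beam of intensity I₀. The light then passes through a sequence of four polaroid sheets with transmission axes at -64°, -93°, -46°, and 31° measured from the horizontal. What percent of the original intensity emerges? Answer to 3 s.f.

≈ 0.346%

By Malus's law, I₁ = I₀ cos²(-64° − 0°) = I₀ cos²(64°) = 0.1922 I₀.
I₂ = I₁ cos²(-93° + 64°) = 0.1922 I₀ · cos²(29°) = 0.147 I₀.
I₃ = I₂ cos²(-46° + 93°) = 0.147 I₀ · cos²(47°) = 0.06837 I₀.
I₄ = I₃ cos²(31° + 46°) = 0.06837 I₀ · cos²(77°) = 0.00346 I₀.
That is 0.346% of the incident intensity.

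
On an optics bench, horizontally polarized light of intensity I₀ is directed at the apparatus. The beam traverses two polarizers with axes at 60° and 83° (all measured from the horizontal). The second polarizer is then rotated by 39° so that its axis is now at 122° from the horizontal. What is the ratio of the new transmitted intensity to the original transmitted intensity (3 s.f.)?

Before rotation:
By Malus's law, I₁ = I₀ cos²(60° − 0°) = I₀ cos²(60°) = 0.25 I₀.
I₂ = I₁ cos²(83° − 60°) = 0.25 I₀ · cos²(23°) = 0.2118 I₀.
After rotation:
I₁ = I₀ cos²(60° − 0°) = I₀ cos²(60°) = 0.25 I₀.
I₂ = I₁ cos²(122° − 60°) = 0.25 I₀ · cos²(62°) = 0.0551 I₀.
Ratio = 0.0551 / 0.2118 = 0.2601.

I_new/I_old ≈ 0.260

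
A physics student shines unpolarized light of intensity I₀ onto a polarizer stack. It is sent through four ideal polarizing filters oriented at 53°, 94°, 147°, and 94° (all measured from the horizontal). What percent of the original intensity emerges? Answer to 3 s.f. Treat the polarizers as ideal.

Unpolarized light through the first polarizer → I₁ = ½ I₀, now polarized at 53°.
I₂ = I₁ cos²(94° − 53°) = 0.5 I₀ · cos²(41°) = 0.2848 I₀.
I₃ = I₂ cos²(147° − 94°) = 0.2848 I₀ · cos²(53°) = 0.1031 I₀.
I₄ = I₃ cos²(94° − 147°) = 0.1031 I₀ · cos²(53°) = 0.03736 I₀.
That is 3.736% of the incident intensity.

≈ 3.74%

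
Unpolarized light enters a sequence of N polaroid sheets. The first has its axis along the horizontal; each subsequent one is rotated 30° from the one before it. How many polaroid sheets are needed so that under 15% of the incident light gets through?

N = 6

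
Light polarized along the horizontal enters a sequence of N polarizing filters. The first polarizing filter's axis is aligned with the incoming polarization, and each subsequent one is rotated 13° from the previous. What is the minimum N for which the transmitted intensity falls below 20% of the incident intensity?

First polarizer is aligned with the polarization: full transmission.
Each further stage multiplies by cos²(13°) = 0.9494.
After N polarizers: T = 0.9494^(N−1). Require T < 0.20 ⇒ N−1 > ln(0.20)/ln(0.9494) = 30.99, so N−1 ≥ 31 and N = 32.
Check: N=32 gives T = 0.1999 < 0.20; N=31 gives T = 0.2106.

N = 32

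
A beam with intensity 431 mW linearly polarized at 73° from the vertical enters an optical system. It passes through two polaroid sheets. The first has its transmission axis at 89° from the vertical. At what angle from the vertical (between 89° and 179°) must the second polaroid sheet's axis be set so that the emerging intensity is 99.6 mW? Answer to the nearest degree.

By Malus's law, I₁ = I₀ cos²(89° − 73°) = I₀ cos²(16°) = 0.924 I₀.
Target fraction: 99.6 / 431 mW = 0.2311 of I₀.
Need I₂/I₀ = 0.2311, so cos²(θ − 89°) = 0.2311 / 0.924 = 0.2501.
θ − 89° = arccos(√0.2501) = 60.0°, giving θ ≈ 89 + 60.0 = 149.0°.

θ ≈ 149°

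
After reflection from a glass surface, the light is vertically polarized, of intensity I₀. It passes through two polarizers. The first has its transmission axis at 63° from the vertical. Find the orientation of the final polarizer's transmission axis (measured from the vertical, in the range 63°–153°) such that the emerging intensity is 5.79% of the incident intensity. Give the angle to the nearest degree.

I₁ = I₀ cos²(63° − 0°) = I₀ cos²(63°) = 0.2061 I₀.
Need I₂/I₀ = 0.0579, so cos²(θ − 63°) = 0.0579 / 0.2061 = 0.2809.
θ − 63° = arccos(√0.2809) = 58.0°, giving θ ≈ 63 + 58.0 = 121.0°.

θ ≈ 121°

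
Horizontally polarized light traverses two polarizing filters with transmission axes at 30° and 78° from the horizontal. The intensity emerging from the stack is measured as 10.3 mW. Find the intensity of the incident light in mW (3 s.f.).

By Malus's law, I₁ = I₀ cos²(30° − 0°) = I₀ cos²(30°) = 0.75 I₀.
I₂ = I₁ cos²(78° − 30°) = 0.75 I₀ · cos²(48°) = 0.3358 I₀.
So 10.3 mW = 0.3358 I₀, giving I₀ = 10.3/0.3358 = 30.67 mW.

I₀ ≈ 30.7 mW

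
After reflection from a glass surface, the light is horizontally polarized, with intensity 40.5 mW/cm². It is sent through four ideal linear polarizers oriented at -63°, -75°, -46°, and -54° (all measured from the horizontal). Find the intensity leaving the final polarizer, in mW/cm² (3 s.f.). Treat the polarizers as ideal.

I ≈ 5.99 mW/cm²

I₁ = 40.5 mW/cm² · cos²(63°) = 8.347 mW/cm².
I₂ = I₁ · cos²(12°) = 8.347 · 0.9568 = 7.987 mW/cm².
I₃ = I₂ · cos²(29°) = 7.987 · 0.765 = 6.109 mW/cm².
I₄ = I₃ · cos²(8°) = 6.109 · 0.9806 = 5.991 mW/cm².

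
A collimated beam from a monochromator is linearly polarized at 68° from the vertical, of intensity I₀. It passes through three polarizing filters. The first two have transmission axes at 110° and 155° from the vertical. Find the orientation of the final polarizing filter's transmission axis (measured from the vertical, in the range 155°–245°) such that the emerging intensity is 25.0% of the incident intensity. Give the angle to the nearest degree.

I₁ = I₀ cos²(110° − 68°) = I₀ cos²(42°) = 0.5523 I₀.
I₂ = I₁ cos²(155° − 110°) = 0.5523 I₀ · cos²(45°) = 0.2761 I₀.
Need I₃/I₀ = 0.25, so cos²(θ − 155°) = 0.25 / 0.2761 = 0.9054.
θ − 155° = arccos(√0.9054) = 17.9°, giving θ ≈ 155 + 17.9 = 172.9°.

θ ≈ 173°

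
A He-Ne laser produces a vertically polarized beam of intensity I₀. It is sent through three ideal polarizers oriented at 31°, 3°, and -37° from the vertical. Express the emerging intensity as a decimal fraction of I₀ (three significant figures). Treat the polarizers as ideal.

I₁ = I₀ cos²(31° − 0°) = I₀ cos²(31°) = 0.7347 I₀.
I₂ = I₁ cos²(3° − 31°) = 0.7347 I₀ · cos²(28°) = 0.5728 I₀.
I₃ = I₂ cos²(-37° − 3°) = 0.5728 I₀ · cos²(40°) = 0.3361 I₀.
Transmitted fraction = 0.3361.

≈ 0.336 I₀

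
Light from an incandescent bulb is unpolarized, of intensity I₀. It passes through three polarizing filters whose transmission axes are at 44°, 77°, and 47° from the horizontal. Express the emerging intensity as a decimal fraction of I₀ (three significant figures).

Unpolarized light through the first polarizer → I₁ = ½ I₀, now polarized at 44°.
I₂ = I₁ cos²(77° − 44°) = 0.5 I₀ · cos²(33°) = 0.3517 I₀.
I₃ = I₂ cos²(47° − 77°) = 0.3517 I₀ · cos²(30°) = 0.2638 I₀.
Transmitted fraction = 0.2638.

≈ 0.264 I₀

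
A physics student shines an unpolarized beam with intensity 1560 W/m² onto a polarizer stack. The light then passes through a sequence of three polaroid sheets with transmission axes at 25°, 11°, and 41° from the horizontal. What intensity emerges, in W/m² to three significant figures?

I ≈ 551 W/m²

Unpolarized light through the first polarizer → I₁ = 1560 W/m²/2 = 780 W/m², polarized at 25°.
I₂ = I₁ · cos²(14°) = 780 · 0.9415 = 734.3 W/m².
I₃ = I₂ · cos²(30°) = 734.3 · 0.75 = 550.8 W/m².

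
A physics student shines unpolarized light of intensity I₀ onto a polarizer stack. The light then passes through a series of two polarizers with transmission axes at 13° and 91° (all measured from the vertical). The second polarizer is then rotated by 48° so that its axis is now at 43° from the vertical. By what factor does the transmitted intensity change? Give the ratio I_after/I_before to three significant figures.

Before rotation:
Unpolarized light through the first polarizer → I₁ = ½ I₀, now polarized at 13°.
I₂ = I₁ cos²(91° − 13°) = 0.5 I₀ · cos²(78°) = 0.02161 I₀.
After rotation:
Unpolarized light through the first polarizer → I₁ = ½ I₀, now polarized at 13°.
I₂ = I₁ cos²(43° − 13°) = 0.5 I₀ · cos²(30°) = 0.375 I₀.
Ratio = 0.375 / 0.02161 = 17.35.

I_new/I_old ≈ 17.4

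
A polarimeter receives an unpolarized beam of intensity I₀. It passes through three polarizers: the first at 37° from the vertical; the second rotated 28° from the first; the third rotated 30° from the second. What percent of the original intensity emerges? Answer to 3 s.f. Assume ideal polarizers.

Unpolarized light through the first polarizer → I₁ = ½ I₀, now polarized at 37°.
I₂ = I₁ cos²(28°) = 0.5 · 0.7796 I₀ = 0.3898 I₀.
I₃ = I₂ cos²(30°) = 0.3898 · 0.75 I₀ = 0.2923 I₀.
That is 29.23% of the incident intensity.

≈ 29.2%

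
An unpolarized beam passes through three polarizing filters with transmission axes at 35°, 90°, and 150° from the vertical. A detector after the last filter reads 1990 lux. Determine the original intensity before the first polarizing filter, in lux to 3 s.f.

I₀ ≈ 4.84e4 lux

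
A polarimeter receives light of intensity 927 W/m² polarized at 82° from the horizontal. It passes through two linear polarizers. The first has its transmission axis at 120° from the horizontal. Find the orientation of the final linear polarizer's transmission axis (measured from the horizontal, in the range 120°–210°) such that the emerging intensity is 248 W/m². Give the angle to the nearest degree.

θ ≈ 169°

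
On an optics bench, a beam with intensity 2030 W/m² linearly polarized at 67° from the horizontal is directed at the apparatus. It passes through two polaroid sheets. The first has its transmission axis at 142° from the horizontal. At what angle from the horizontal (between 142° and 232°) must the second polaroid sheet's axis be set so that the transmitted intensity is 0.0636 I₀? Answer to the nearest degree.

θ ≈ 155°

I₁ = I₀ cos²(142° − 67°) = I₀ cos²(75°) = 0.06699 I₀.
Need I₂/I₀ = 0.0636, so cos²(θ − 142°) = 0.0636 / 0.06699 = 0.9494.
θ − 142° = arccos(√0.9494) = 13.0°, giving θ ≈ 142 + 13.0 = 155.0°.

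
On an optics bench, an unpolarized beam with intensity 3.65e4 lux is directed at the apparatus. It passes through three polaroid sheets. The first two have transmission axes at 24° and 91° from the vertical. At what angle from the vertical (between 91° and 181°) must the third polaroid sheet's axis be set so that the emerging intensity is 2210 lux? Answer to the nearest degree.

θ ≈ 118°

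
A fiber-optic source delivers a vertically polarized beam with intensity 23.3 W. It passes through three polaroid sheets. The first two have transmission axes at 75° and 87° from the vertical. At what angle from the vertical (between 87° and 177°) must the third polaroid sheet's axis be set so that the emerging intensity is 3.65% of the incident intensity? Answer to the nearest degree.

θ ≈ 128°

By Malus's law, I₁ = I₀ cos²(75° − 0°) = I₀ cos²(75°) = 0.06699 I₀.
I₂ = I₁ cos²(87° − 75°) = 0.06699 I₀ · cos²(12°) = 0.06409 I₀.
Need I₃/I₀ = 0.0365, so cos²(θ − 87°) = 0.0365 / 0.06409 = 0.5695.
θ − 87° = arccos(√0.5695) = 41.0°, giving θ ≈ 87 + 41.0 = 128.0°.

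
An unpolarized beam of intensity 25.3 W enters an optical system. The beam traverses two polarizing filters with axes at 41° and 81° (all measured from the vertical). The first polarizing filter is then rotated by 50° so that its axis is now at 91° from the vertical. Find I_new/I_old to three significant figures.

Before rotation:
Unpolarized light through the first polarizer → I₁ = ½ I₀, now polarized at 41°.
I₂ = I₁ cos²(81° − 41°) = 0.5 I₀ · cos²(40°) = 0.2934 I₀.
After rotation:
Unpolarized light through the first polarizer → I₁ = ½ I₀, now polarized at 91°.
I₂ = I₁ cos²(81° − 91°) = 0.5 I₀ · cos²(10°) = 0.4849 I₀.
Ratio = 0.4849 / 0.2934 = 1.653.

I_new/I_old ≈ 1.65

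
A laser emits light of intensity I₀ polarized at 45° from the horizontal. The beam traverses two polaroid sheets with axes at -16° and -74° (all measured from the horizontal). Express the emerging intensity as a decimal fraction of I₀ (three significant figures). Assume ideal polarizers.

≈ 0.0660 I₀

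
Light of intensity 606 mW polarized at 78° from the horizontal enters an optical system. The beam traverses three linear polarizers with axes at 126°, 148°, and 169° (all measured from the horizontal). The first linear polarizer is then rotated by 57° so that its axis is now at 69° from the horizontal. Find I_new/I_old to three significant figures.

I_new/I_old ≈ 0.0923

Before rotation:
I₁ = I₀ cos²(126° − 78°) = I₀ cos²(48°) = 0.4477 I₀.
I₂ = I₁ cos²(148° − 126°) = 0.4477 I₀ · cos²(22°) = 0.3849 I₀.
I₃ = I₂ cos²(169° − 148°) = 0.3849 I₀ · cos²(21°) = 0.3355 I₀.
After rotation:
I₁ = I₀ cos²(69° − 78°) = I₀ cos²(9°) = 0.9755 I₀.
I₂ = I₁ cos²(148° − 69°) = 0.9755 I₀ · cos²(79°) = 0.03552 I₀.
I₃ = I₂ cos²(169° − 148°) = 0.03552 I₀ · cos²(21°) = 0.03096 I₀.
Ratio = 0.03096 / 0.3355 = 0.09227.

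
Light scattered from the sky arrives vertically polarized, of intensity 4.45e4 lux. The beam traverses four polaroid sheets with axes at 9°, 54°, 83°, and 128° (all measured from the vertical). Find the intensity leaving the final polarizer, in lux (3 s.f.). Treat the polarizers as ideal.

I ≈ 8300 lux

I₁ = 4.45e4 lux · cos²(9°) = 4.341e+04 lux.
I₂ = I₁ · cos²(45°) = 4.341e+04 · 0.5 = 2.171e+04 lux.
I₃ = I₂ · cos²(29°) = 2.171e+04 · 0.765 = 1.66e+04 lux.
I₄ = I₃ · cos²(45°) = 1.66e+04 · 0.5 = 8302 lux.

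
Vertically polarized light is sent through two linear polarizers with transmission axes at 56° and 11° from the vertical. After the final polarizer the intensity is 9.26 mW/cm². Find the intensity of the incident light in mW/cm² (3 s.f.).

I₀ ≈ 59.2 mW/cm²

I₁ = I₀ cos²(56° − 0°) = I₀ cos²(56°) = 0.3127 I₀.
I₂ = I₁ cos²(11° − 56°) = 0.3127 I₀ · cos²(45°) = 0.1563 I₀.
So 9.26 mW/cm² = 0.1563 I₀, giving I₀ = 9.26/0.1563 = 59.23 mW/cm².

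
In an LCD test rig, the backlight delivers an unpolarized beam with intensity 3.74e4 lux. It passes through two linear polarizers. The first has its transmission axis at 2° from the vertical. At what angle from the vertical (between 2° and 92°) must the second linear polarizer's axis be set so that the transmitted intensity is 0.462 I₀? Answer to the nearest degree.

Unpolarized light through the first polarizer → I₁ = ½ I₀, now polarized at 2°.
Need I₂/I₀ = 0.462, so cos²(θ − 2°) = 0.462 / 0.5 = 0.924.
θ − 2° = arccos(√0.924) = 16.0°, giving θ ≈ 2 + 16.0 = 18.0°.

θ ≈ 18°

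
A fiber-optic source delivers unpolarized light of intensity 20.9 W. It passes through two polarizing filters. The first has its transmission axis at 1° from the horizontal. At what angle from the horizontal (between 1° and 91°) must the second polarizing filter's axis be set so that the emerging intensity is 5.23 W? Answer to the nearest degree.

θ ≈ 46°

Unpolarized light through the first polarizer → I₁ = ½ I₀, now polarized at 1°.
Target fraction: 5.23 / 20.9 W = 0.2502 of I₀.
Need I₂/I₀ = 0.2502, so cos²(θ − 1°) = 0.2502 / 0.5 = 0.5005.
θ − 1° = arccos(√0.5005) = 45.0°, giving θ ≈ 1 + 45.0 = 46.0°.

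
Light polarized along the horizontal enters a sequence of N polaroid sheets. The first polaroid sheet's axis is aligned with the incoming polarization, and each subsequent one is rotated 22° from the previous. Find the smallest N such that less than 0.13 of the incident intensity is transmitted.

First polarizer is aligned with the polarization: full transmission.
Each further stage multiplies by cos²(22°) = 0.8597.
After N polarizers: T = 0.8597^(N−1). Require T < 0.13 ⇒ N−1 > ln(0.13)/ln(0.8597) = 13.49, so N−1 ≥ 14 and N = 15.
Check: N=15 gives T = 0.1204 < 0.13; N=14 gives T = 0.1401.

N = 15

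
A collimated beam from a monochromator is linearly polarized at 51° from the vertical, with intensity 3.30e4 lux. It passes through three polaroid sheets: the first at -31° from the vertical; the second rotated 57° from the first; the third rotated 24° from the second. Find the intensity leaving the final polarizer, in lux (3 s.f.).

I₁ = 3.30e4 lux · cos²(82°) = 639.2 lux.
I₂ = I₁ · cos²(57°) = 639.2 · 0.2966 = 189.6 lux.
I₃ = I₂ · cos²(24°) = 189.6 · 0.8346 = 158.2 lux.

I ≈ 158 lux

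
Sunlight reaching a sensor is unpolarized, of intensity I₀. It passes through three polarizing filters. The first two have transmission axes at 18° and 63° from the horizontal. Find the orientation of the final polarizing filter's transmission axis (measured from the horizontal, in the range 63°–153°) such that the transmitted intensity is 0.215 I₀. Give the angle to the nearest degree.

Unpolarized light through the first polarizer → I₁ = ½ I₀, now polarized at 18°.
I₂ = I₁ cos²(63° − 18°) = 0.5 I₀ · cos²(45°) = 0.25 I₀.
Need I₃/I₀ = 0.215, so cos²(θ − 63°) = 0.215 / 0.25 = 0.86.
θ − 63° = arccos(√0.86) = 22.0°, giving θ ≈ 63 + 22.0 = 85.0°.

θ ≈ 85°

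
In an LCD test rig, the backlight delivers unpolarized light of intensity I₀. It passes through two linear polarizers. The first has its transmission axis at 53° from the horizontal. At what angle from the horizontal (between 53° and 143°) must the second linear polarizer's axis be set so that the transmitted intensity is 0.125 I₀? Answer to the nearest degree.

θ ≈ 113°

Unpolarized light through the first polarizer → I₁ = ½ I₀, now polarized at 53°.
Need I₂/I₀ = 0.125, so cos²(θ − 53°) = 0.125 / 0.5 = 0.25.
θ − 53° = arccos(√0.25) = 60.0°, giving θ ≈ 53 + 60.0 = 113.0°.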